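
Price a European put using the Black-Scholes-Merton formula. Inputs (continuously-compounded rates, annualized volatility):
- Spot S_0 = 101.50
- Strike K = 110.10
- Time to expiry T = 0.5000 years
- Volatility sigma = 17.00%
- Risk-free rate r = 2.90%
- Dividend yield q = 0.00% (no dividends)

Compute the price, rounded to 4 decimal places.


Answer: Price = 9.2973

Derivation:
d1 = (ln(S/K) + (r - q + 0.5*sigma^2) * T) / (sigma * sqrt(T)) = -0.49585027
d2 = d1 - sigma * sqrt(T) = -0.61605842
exp(-rT) = 0.98560462; exp(-qT) = 1.00000000
P = K * exp(-rT) * N(-d2) - S_0 * exp(-qT) * N(-d1)
N(-d1) = 0.68999997; N(-d2) = 0.73107202
P = 110.1000 * 0.98560462 * 0.73107202 - 101.5000 * 1.00000000 * 0.68999997 = 9.2973


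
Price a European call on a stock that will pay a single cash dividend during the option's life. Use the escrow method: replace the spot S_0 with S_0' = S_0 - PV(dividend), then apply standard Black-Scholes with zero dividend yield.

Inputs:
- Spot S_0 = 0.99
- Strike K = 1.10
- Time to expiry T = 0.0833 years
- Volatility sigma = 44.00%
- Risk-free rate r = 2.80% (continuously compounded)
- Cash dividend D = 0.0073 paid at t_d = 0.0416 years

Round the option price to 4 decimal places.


PV(D) = D * exp(-r * t_d) = 0.0073 * 0.99883588 = 0.00729150
S_0' = S_0 - PV(D) = 0.9900 - 0.00729150 = 0.98270850
d1 = (ln(S_0'/K) + (r + sigma^2/2)*T) / (sigma*sqrt(T)) = -0.80601428
d2 = d1 - sigma*sqrt(T) = -0.93300593
exp(-rT) = 0.99767032
N(d1) = 0.21011731; N(d2) = 0.17540845
C = S_0' * N(d1) - K * exp(-rT) * N(d2) = 0.98270850 * 0.21011731 - 1.1000 * 0.99767032 * 0.17540845 = 0.0140

Answer: Price = 0.0140


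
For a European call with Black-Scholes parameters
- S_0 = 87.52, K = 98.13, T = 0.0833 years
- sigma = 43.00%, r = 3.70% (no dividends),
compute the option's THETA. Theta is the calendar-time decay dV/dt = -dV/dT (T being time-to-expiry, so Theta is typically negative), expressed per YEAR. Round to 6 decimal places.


Answer: Theta = -18.963012

Derivation:
d1 = -0.8351170883; d2 = -0.9592225677
phi(d1) = 0.2814926875; exp(-qT) = 1.0000000000; exp(-rT) = 0.9969226448
Theta = -S*exp(-qT)*phi(d1)*sigma/(2*sqrt(T)) - r*K*exp(-rT)*N(d2) + q*S*exp(-qT)*N(d1)
N(d1) = 0.2018258931; N(d2) = 0.1687233169; sqrt(T) = 0.2886173938
Term 1 = -87.5200 * 1.0000000000 * 0.2814926875 * 0.4300 / (2 * 0.2886173938) = -18.3522951698
Term 2 = -0.0370 * 98.1300 * 0.9969226448 * 0.1687233169 = -0.6107171113
Term 3 = 0 (no dividend yield, q = 0)
Theta = -18.3522951698 + (-0.6107171113) + (0.0000000000) = -18.963012


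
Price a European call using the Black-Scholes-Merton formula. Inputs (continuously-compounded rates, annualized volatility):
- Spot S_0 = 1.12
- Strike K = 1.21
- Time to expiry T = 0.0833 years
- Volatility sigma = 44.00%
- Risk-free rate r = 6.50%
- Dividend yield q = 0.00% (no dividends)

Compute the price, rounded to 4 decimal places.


d1 = (ln(S/K) + (r - q + 0.5*sigma^2) * T) / (sigma * sqrt(T)) = -0.50250337
d2 = d1 - sigma * sqrt(T) = -0.62949503
exp(-rT) = 0.99460013; exp(-qT) = 1.00000000
C = S_0 * exp(-qT) * N(d1) - K * exp(-rT) * N(d2)
N(d1) = 0.30765674; N(d2) = 0.26451251
C = 1.1200 * 1.00000000 * 0.30765674 - 1.2100 * 0.99460013 * 0.26451251 = 0.0262

Answer: Price = 0.0262


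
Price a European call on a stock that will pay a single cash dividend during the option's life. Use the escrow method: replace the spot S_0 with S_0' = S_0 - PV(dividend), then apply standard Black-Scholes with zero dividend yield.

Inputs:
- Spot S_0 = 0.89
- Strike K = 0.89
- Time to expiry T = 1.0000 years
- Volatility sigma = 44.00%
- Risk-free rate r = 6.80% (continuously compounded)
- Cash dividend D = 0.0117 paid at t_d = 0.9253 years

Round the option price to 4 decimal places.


PV(D) = D * exp(-r * t_d) = 0.0117 * 0.93901822 = 0.01098651
S_0' = S_0 - PV(D) = 0.8900 - 0.01098651 = 0.87901349
d1 = (ln(S_0'/K) + (r + sigma^2/2)*T) / (sigma*sqrt(T)) = 0.34631541
d2 = d1 - sigma*sqrt(T) = -0.09368459
exp(-rT) = 0.93426047
N(d1) = 0.63544715; N(d2) = 0.46267985
C = S_0' * N(d1) - K * exp(-rT) * N(d2) = 0.87901349 * 0.63544715 - 0.8900 * 0.93426047 * 0.46267985 = 0.1739

Answer: Price = 0.1739


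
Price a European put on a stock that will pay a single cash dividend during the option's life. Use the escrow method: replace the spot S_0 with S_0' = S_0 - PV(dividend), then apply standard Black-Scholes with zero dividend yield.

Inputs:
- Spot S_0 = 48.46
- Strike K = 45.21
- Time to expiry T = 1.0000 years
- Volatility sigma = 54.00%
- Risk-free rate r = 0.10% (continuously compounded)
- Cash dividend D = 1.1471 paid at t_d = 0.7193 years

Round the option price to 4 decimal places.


Answer: Price = 8.8027

Derivation:
PV(D) = D * exp(-r * t_d) = 1.1471 * 0.99928096 = 1.14627519
S_0' = S_0 - PV(D) = 48.4600 - 1.14627519 = 47.31372481
d1 = (ln(S_0'/K) + (r + sigma^2/2)*T) / (sigma*sqrt(T)) = 0.35607799
d2 = d1 - sigma*sqrt(T) = -0.18392201
exp(-rT) = 0.99900050
N(-d1) = 0.36089108; N(-d2) = 0.57296268
P = K * exp(-rT) * N(-d2) - S_0' * N(-d1) = 45.2100 * 0.99900050 * 0.57296268 - 47.31372481 * 0.36089108 = 8.8027


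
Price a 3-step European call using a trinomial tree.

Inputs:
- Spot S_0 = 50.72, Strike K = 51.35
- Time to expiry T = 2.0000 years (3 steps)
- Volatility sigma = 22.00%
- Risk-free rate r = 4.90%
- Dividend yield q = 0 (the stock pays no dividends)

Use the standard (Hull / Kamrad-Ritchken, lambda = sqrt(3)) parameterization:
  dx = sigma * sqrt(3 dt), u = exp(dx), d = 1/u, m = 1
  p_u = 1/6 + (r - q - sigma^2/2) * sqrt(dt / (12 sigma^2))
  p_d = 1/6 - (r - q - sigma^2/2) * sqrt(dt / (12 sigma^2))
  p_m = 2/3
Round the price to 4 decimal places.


dt = T/N = 0.666667; dx = sigma*sqrt(3*dt) = 0.311127
u = exp(dx) = 1.364963; d = 1/u = 0.732621
p_u = 0.193237, p_m = 0.666667, p_d = 0.140097
Discount per step: exp(-r*dt) = 0.967861
Stock lattice S(k, j) with j the centered position index:
  k=0: S(0,+0) = 50.7200
  k=1: S(1,-1) = 37.1585; S(1,+0) = 50.7200; S(1,+1) = 69.2309
  k=2: S(2,-2) = 27.2231; S(2,-1) = 37.1585; S(2,+0) = 50.7200; S(2,+1) = 69.2309; S(2,+2) = 94.4976
  k=3: S(3,-3) = 19.9442; S(3,-2) = 27.2231; S(3,-1) = 37.1585; S(3,+0) = 50.7200; S(3,+1) = 69.2309; S(3,+2) = 94.4976; S(3,+3) = 128.9857
Terminal payoffs V(N, j) = max(S_T - K, 0):
  V(3,-3) = 0.000000; V(3,-2) = 0.000000; V(3,-1) = 0.000000; V(3,+0) = 0.000000; V(3,+1) = 17.880900; V(3,+2) = 43.147585; V(3,+3) = 77.635663
Backward induction: V(k, j) = exp(-r*dt) * [p_u * V(k+1, j+1) + p_m * V(k+1, j) + p_d * V(k+1, j-1)]
  V(2,-2) = exp(-r*dt) * [p_u*0.000000 + p_m*0.000000 + p_d*0.000000] = 0.000000
  V(2,-1) = exp(-r*dt) * [p_u*0.000000 + p_m*0.000000 + p_d*0.000000] = 0.000000
  V(2,+0) = exp(-r*dt) * [p_u*17.880900 + p_m*0.000000 + p_d*0.000000] = 3.344199
  V(2,+1) = exp(-r*dt) * [p_u*43.147585 + p_m*17.880900 + p_d*0.000000] = 19.607220
  V(2,+2) = exp(-r*dt) * [p_u*77.635663 + p_m*43.147585 + p_d*17.880900] = 44.785037
  V(1,-1) = exp(-r*dt) * [p_u*3.344199 + p_m*0.000000 + p_d*0.000000] = 0.625453
  V(1,+0) = exp(-r*dt) * [p_u*19.607220 + p_m*3.344199 + p_d*0.000000] = 5.824880
  V(1,+1) = exp(-r*dt) * [p_u*44.785037 + p_m*19.607220 + p_d*3.344199] = 21.480812
  V(0,+0) = exp(-r*dt) * [p_u*21.480812 + p_m*5.824880 + p_d*0.625453] = 7.860735

Answer: Price = V(0,0) = 7.8607


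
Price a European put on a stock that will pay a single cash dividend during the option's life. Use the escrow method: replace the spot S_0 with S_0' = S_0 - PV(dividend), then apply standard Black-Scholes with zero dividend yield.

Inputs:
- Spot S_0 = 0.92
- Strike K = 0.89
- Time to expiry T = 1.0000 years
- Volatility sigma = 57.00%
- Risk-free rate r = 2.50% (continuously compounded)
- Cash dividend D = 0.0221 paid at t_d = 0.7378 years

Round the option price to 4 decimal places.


PV(D) = D * exp(-r * t_d) = 0.0221 * 0.98172407 = 0.02169610
S_0' = S_0 - PV(D) = 0.9200 - 0.02169610 = 0.89830390
d1 = (ln(S_0'/K) + (r + sigma^2/2)*T) / (sigma*sqrt(T)) = 0.34515257
d2 = d1 - sigma*sqrt(T) = -0.22484743
exp(-rT) = 0.97530991
N(-d1) = 0.36498984; N(-d2) = 0.58895102
P = K * exp(-rT) * N(-d2) - S_0' * N(-d1) = 0.8900 * 0.97530991 * 0.58895102 - 0.89830390 * 0.36498984 = 0.1834

Answer: Price = 0.1834


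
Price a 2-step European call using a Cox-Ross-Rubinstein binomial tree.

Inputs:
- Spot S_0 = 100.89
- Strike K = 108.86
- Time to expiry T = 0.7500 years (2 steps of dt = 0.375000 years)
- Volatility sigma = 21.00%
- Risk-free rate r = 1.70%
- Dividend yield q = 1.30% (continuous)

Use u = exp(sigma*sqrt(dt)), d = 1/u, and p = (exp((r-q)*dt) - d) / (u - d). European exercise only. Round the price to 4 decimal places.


dt = T/N = 0.375000
u = exp(sigma*sqrt(dt)) = 1.137233; d = 1/u = 0.879327
p = (exp((r-q)*dt) - d) / (u - d) = 0.473715
Discount per step: exp(-r*dt) = 0.993645
Stock lattice S(k, i) with i counting down-moves:
  k=0: S(0,0) = 100.8900
  k=1: S(1,0) = 114.7354; S(1,1) = 88.7153
  k=2: S(2,0) = 130.4809; S(2,1) = 100.8900; S(2,2) = 78.0098
Terminal payoffs V(N, i) = max(S_T - K, 0):
  V(2,0) = 21.620950; V(2,1) = 0.000000; V(2,2) = 0.000000
Backward induction: V(k, i) = exp(-r*dt) * [p * V(k+1, i) + (1-p) * V(k+1, i+1)].
  V(1,0) = exp(-r*dt) * [p*21.620950 + (1-p)*0.000000] = 10.177085
  V(1,1) = exp(-r*dt) * [p*0.000000 + (1-p)*0.000000] = 0.000000
  V(0,0) = exp(-r*dt) * [p*10.177085 + (1-p)*0.000000] = 4.790402

Answer: Price = V(0,0) = 4.7904


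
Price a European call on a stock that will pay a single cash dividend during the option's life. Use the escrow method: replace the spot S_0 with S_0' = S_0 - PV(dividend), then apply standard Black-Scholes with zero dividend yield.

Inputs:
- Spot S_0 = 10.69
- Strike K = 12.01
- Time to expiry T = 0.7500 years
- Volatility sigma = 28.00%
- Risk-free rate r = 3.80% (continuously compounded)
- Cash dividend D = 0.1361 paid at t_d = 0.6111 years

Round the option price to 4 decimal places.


Answer: Price = 0.6050

Derivation:
PV(D) = D * exp(-r * t_d) = 0.1361 * 0.97704575 = 0.13297593
S_0' = S_0 - PV(D) = 10.6900 - 0.13297593 = 10.55702407
d1 = (ln(S_0'/K) + (r + sigma^2/2)*T) / (sigma*sqrt(T)) = -0.29299787
d2 = d1 - sigma*sqrt(T) = -0.53548499
exp(-rT) = 0.97190229
N(d1) = 0.38476189; N(d2) = 0.29615727
C = S_0' * N(d1) - K * exp(-rT) * N(d2) = 10.55702407 * 0.38476189 - 12.0100 * 0.97190229 * 0.29615727 = 0.6050


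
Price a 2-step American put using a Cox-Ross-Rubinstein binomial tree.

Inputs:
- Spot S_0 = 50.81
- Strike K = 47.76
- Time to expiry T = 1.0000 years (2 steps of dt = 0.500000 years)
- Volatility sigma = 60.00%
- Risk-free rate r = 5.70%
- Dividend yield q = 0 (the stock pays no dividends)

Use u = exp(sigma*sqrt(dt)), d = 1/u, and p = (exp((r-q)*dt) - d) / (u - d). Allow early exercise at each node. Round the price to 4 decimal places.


dt = T/N = 0.500000
u = exp(sigma*sqrt(dt)) = 1.528465; d = 1/u = 0.654251
p = (exp((r-q)*dt) - d) / (u - d) = 0.428567
Discount per step: exp(-r*dt) = 0.971902
Stock lattice S(k, i) with i counting down-moves:
  k=0: S(0,0) = 50.8100
  k=1: S(1,0) = 77.6613; S(1,1) = 33.2425
  k=2: S(2,0) = 118.7026; S(2,1) = 50.8100; S(2,2) = 21.7489
Terminal payoffs V(N, i) = max(K - S_T, 0):
  V(2,0) = 0.000000; V(2,1) = 0.000000; V(2,2) = 26.011059
Backward induction: V(k, i) = exp(-r*dt) * [p * V(k+1, i) + (1-p) * V(k+1, i+1)]; then take max(V_cont, immediate exercise) for American.
  V(1,0) = exp(-r*dt) * [p*0.000000 + (1-p)*0.000000] = 0.000000; exercise = 0.000000; V(1,0) = max -> 0.000000
  V(1,1) = exp(-r*dt) * [p*0.000000 + (1-p)*26.011059] = 14.445956; exercise = 14.517502; V(1,1) = max -> 14.517502
  V(0,0) = exp(-r*dt) * [p*0.000000 + (1-p)*14.517502] = 8.062694; exercise = 0.000000; V(0,0) = max -> 8.062694

Answer: Price = V(0,0) = 8.0627


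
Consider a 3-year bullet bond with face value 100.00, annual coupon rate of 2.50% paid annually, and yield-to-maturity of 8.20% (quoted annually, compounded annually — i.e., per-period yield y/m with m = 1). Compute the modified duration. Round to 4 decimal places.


Coupon per period c = face * coupon_rate / m = 2.500000
Periods per year m = 1; per-period yield y/m = 0.082000
Number of cashflows N = 3
Cashflows (t years, CF_t, discount factor 1/(1+y/m)^(m*t), PV):
  t = 1.0000: CF_t = 2.500000, DF = 0.924214, PV = 2.310536
  t = 2.0000: CF_t = 2.500000, DF = 0.854172, PV = 2.135431
  t = 3.0000: CF_t = 102.500000, DF = 0.789438, PV = 80.917430
Price P = sum_t PV_t = 85.363397
First compute Macaulay numerator sum_t t * PV_t:
  t * PV_t at t = 1.0000: 2.310536
  t * PV_t at t = 2.0000: 4.270861
  t * PV_t at t = 3.0000: 242.752291
Macaulay duration D = 249.333689 / 85.363397 = 2.920850
Modified duration = D / (1 + y/m) = 2.920850 / (1 + 0.082000) = 2.699492

Answer: Modified duration = 2.6995


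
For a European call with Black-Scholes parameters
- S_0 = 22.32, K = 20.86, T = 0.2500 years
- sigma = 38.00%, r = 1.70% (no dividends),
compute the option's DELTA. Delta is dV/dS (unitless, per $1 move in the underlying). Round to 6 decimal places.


d1 = 0.4734194102; d2 = 0.2834194102
phi(d1) = 0.3566495963; exp(-qT) = 1.0000000000; exp(-rT) = 0.9957590185
N(d1) = 0.6820430077
Delta = exp(-qT) * N(d1) = 1.0000000000 * 0.6820430077 = 0.682043

Answer: Delta = 0.682043


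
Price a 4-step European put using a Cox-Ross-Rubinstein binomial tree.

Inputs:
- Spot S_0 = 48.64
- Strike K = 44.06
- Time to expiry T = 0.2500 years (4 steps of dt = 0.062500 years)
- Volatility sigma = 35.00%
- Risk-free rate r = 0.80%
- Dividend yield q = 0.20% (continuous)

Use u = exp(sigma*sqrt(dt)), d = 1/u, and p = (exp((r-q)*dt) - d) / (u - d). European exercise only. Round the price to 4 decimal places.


Answer: Price = V(0,0) = 1.5814

Derivation:
dt = T/N = 0.062500
u = exp(sigma*sqrt(dt)) = 1.091442; d = 1/u = 0.916219
p = (exp((r-q)*dt) - d) / (u - d) = 0.480279
Discount per step: exp(-r*dt) = 0.999500
Stock lattice S(k, i) with i counting down-moves:
  k=0: S(0,0) = 48.6400
  k=1: S(1,0) = 53.0878; S(1,1) = 44.5649
  k=2: S(2,0) = 57.9422; S(2,1) = 48.6400; S(2,2) = 40.8312
  k=3: S(3,0) = 63.2406; S(3,1) = 53.0878; S(3,2) = 44.5649; S(3,3) = 37.4103
  k=4: S(4,0) = 69.0234; S(4,1) = 57.9422; S(4,2) = 48.6400; S(4,3) = 40.8312; S(4,4) = 34.2760
Terminal payoffs V(N, i) = max(K - S_T, 0):
  V(4,0) = 0.000000; V(4,1) = 0.000000; V(4,2) = 0.000000; V(4,3) = 3.228811; V(4,4) = 9.783971
Backward induction: V(k, i) = exp(-r*dt) * [p * V(k+1, i) + (1-p) * V(k+1, i+1)].
  V(3,0) = exp(-r*dt) * [p*0.000000 + (1-p)*0.000000] = 0.000000
  V(3,1) = exp(-r*dt) * [p*0.000000 + (1-p)*0.000000] = 0.000000
  V(3,2) = exp(-r*dt) * [p*0.000000 + (1-p)*3.228811] = 1.677240
  V(3,3) = exp(-r*dt) * [p*3.228811 + (1-p)*9.783971] = 6.632345
  V(2,0) = exp(-r*dt) * [p*0.000000 + (1-p)*0.000000] = 0.000000
  V(2,1) = exp(-r*dt) * [p*0.000000 + (1-p)*1.677240] = 0.871260
  V(2,2) = exp(-r*dt) * [p*1.677240 + (1-p)*6.632345] = 4.250384
  V(1,0) = exp(-r*dt) * [p*0.000000 + (1-p)*0.871260] = 0.452586
  V(1,1) = exp(-r*dt) * [p*0.871260 + (1-p)*4.250384] = 2.626147
  V(0,0) = exp(-r*dt) * [p*0.452586 + (1-p)*2.626147] = 1.581439


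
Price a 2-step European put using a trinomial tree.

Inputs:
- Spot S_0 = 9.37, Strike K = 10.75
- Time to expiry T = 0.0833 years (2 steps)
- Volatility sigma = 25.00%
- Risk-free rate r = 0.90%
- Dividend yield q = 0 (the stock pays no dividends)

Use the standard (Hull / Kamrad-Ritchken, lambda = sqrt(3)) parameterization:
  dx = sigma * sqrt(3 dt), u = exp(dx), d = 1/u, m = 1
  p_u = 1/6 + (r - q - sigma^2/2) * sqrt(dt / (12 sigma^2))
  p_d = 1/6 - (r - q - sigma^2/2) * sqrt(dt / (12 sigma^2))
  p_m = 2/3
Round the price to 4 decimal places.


dt = T/N = 0.041650; dx = sigma*sqrt(3*dt) = 0.088371
u = exp(dx) = 1.092393; d = 1/u = 0.915421
p_u = 0.161423, p_m = 0.666667, p_d = 0.171910
Discount per step: exp(-r*dt) = 0.999625
Stock lattice S(k, j) with j the centered position index:
  k=0: S(0,+0) = 9.3700
  k=1: S(1,-1) = 8.5775; S(1,+0) = 9.3700; S(1,+1) = 10.2357
  k=2: S(2,-2) = 7.8520; S(2,-1) = 8.5775; S(2,+0) = 9.3700; S(2,+1) = 10.2357; S(2,+2) = 11.1814
Terminal payoffs V(N, j) = max(K - S_T, 0):
  V(2,-2) = 2.897973; V(2,-1) = 2.172501; V(2,+0) = 1.380000; V(2,+1) = 0.514278; V(2,+2) = 0.000000
Backward induction: V(k, j) = exp(-r*dt) * [p_u * V(k+1, j+1) + p_m * V(k+1, j) + p_d * V(k+1, j-1)]
  V(1,-1) = exp(-r*dt) * [p_u*1.380000 + p_m*2.172501 + p_d*2.897973] = 2.168475
  V(1,+0) = exp(-r*dt) * [p_u*0.514278 + p_m*1.380000 + p_d*2.172501] = 1.375975
  V(1,+1) = exp(-r*dt) * [p_u*0.000000 + p_m*0.514278 + p_d*1.380000] = 0.579870
  V(0,+0) = exp(-r*dt) * [p_u*0.579870 + p_m*1.375975 + p_d*2.168475] = 1.383185

Answer: Price = V(0,0) = 1.3832


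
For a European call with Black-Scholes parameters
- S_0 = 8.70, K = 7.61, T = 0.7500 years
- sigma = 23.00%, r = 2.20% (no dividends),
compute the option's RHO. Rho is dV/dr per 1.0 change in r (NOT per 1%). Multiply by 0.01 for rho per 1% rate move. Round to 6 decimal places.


Answer: Rho = 4.176081

Derivation:
d1 = 0.8544651133; d2 = 0.6552792704
phi(d1) = 0.2769290762; exp(-qT) = 1.0000000000; exp(-rT) = 0.9836353794
N(d2) = 0.7438560176
Rho = K*T*exp(-rT)*N(d2) = 7.6100 * 0.7500 * 0.9836353794 * 0.7438560176 = 4.176081


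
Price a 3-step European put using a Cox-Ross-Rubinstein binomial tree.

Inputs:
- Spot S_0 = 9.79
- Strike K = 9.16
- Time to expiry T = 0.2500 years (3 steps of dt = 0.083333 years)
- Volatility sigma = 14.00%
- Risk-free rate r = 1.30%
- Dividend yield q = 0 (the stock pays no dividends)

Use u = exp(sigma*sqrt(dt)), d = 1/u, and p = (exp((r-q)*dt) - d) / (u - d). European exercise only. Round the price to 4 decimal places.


dt = T/N = 0.083333
u = exp(sigma*sqrt(dt)) = 1.041242; d = 1/u = 0.960391
p = (exp((r-q)*dt) - d) / (u - d) = 0.503304
Discount per step: exp(-r*dt) = 0.998917
Stock lattice S(k, i) with i counting down-moves:
  k=0: S(0,0) = 9.7900
  k=1: S(1,0) = 10.1938; S(1,1) = 9.4022
  k=2: S(2,0) = 10.6142; S(2,1) = 9.7900; S(2,2) = 9.0298
  k=3: S(3,0) = 11.0519; S(3,1) = 10.1938; S(3,2) = 9.4022; S(3,3) = 8.6722
Terminal payoffs V(N, i) = max(K - S_T, 0):
  V(3,0) = 0.000000; V(3,1) = 0.000000; V(3,2) = 0.000000; V(3,3) = 0.487840
Backward induction: V(k, i) = exp(-r*dt) * [p * V(k+1, i) + (1-p) * V(k+1, i+1)].
  V(2,0) = exp(-r*dt) * [p*0.000000 + (1-p)*0.000000] = 0.000000
  V(2,1) = exp(-r*dt) * [p*0.000000 + (1-p)*0.000000] = 0.000000
  V(2,2) = exp(-r*dt) * [p*0.000000 + (1-p)*0.487840] = 0.242046
  V(1,0) = exp(-r*dt) * [p*0.000000 + (1-p)*0.000000] = 0.000000
  V(1,1) = exp(-r*dt) * [p*0.000000 + (1-p)*0.242046] = 0.120093
  V(0,0) = exp(-r*dt) * [p*0.000000 + (1-p)*0.120093] = 0.059585

Answer: Price = V(0,0) = 0.0596


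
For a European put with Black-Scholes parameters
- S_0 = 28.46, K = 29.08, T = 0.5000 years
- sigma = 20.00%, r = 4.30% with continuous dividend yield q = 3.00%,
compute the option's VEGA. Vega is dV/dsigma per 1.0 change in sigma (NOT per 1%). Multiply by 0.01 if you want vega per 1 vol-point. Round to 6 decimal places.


Answer: Vega = 7.903847

Derivation:
d1 = -0.0357163878; d2 = -0.1771377440
phi(d1) = 0.3986879041; exp(-qT) = 0.9851119396; exp(-rT) = 0.9787294775
Vega = S * exp(-qT) * phi(d1) * sqrt(T) = 28.4600 * 0.9851119396 * 0.3986879041 * 0.7071067812 = 7.903847


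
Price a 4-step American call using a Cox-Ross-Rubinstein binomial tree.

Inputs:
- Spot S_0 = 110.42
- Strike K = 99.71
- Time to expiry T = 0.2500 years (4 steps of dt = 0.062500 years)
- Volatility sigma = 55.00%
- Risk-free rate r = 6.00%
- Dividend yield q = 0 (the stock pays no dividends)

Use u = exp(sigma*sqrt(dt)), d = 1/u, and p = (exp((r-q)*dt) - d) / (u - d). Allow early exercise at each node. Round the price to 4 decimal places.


Answer: Price = V(0,0) = 19.0247

Derivation:
dt = T/N = 0.062500
u = exp(sigma*sqrt(dt)) = 1.147402; d = 1/u = 0.871534
p = (exp((r-q)*dt) - d) / (u - d) = 0.479298
Discount per step: exp(-r*dt) = 0.996257
Stock lattice S(k, i) with i counting down-moves:
  k=0: S(0,0) = 110.4200
  k=1: S(1,0) = 126.6961; S(1,1) = 96.2348
  k=2: S(2,0) = 145.3713; S(2,1) = 110.4200; S(2,2) = 83.8720
  k=3: S(3,0) = 166.7993; S(3,1) = 126.6961; S(3,2) = 96.2348; S(3,3) = 73.0973
  k=4: S(4,0) = 191.3858; S(4,1) = 145.3713; S(4,2) = 110.4200; S(4,3) = 83.8720; S(4,4) = 63.7068
Terminal payoffs V(N, i) = max(S_T - K, 0):
  V(4,0) = 91.675798; V(4,1) = 45.661317; V(4,2) = 10.710000; V(4,3) = 0.000000; V(4,4) = 0.000000
Backward induction: V(k, i) = exp(-r*dt) * [p * V(k+1, i) + (1-p) * V(k+1, i+1)]; then take max(V_cont, immediate exercise) for American.
  V(3,0) = exp(-r*dt) * [p*91.675798 + (1-p)*45.661317] = 67.462510; exercise = 67.089297; V(3,0) = max -> 67.462510
  V(3,1) = exp(-r*dt) * [p*45.661317 + (1-p)*10.710000] = 27.359309; exercise = 26.986096; V(3,1) = max -> 27.359309
  V(3,2) = exp(-r*dt) * [p*10.710000 + (1-p)*0.000000] = 5.114069; exercise = 0.000000; V(3,2) = max -> 5.114069
  V(3,3) = exp(-r*dt) * [p*0.000000 + (1-p)*0.000000] = 0.000000; exercise = 0.000000; V(3,3) = max -> 0.000000
  V(2,0) = exp(-r*dt) * [p*67.462510 + (1-p)*27.359309] = 46.406345; exercise = 45.661317; V(2,0) = max -> 46.406345
  V(2,1) = exp(-r*dt) * [p*27.359309 + (1-p)*5.114069] = 15.717119; exercise = 10.710000; V(2,1) = max -> 15.717119
  V(2,2) = exp(-r*dt) * [p*5.114069 + (1-p)*0.000000] = 2.441989; exercise = 0.000000; V(2,2) = max -> 2.441989
  V(1,0) = exp(-r*dt) * [p*46.406345 + (1-p)*15.717119] = 30.312520; exercise = 26.986096; V(1,0) = max -> 30.312520
  V(1,1) = exp(-r*dt) * [p*15.717119 + (1-p)*2.441989] = 8.771777; exercise = 0.000000; V(1,1) = max -> 8.771777
  V(0,0) = exp(-r*dt) * [p*30.312520 + (1-p)*8.771777] = 19.024737; exercise = 10.710000; V(0,0) = max -> 19.024737


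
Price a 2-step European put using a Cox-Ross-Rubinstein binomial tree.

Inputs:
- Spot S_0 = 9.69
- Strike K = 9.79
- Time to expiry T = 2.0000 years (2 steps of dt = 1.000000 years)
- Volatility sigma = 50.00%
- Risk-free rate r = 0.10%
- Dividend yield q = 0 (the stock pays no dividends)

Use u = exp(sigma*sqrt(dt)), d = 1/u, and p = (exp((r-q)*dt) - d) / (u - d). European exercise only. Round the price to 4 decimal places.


dt = T/N = 1.000000
u = exp(sigma*sqrt(dt)) = 1.648721; d = 1/u = 0.606531
p = (exp((r-q)*dt) - d) / (u - d) = 0.378501
Discount per step: exp(-r*dt) = 0.999000
Stock lattice S(k, i) with i counting down-moves:
  k=0: S(0,0) = 9.6900
  k=1: S(1,0) = 15.9761; S(1,1) = 5.8773
  k=2: S(2,0) = 26.3402; S(2,1) = 9.6900; S(2,2) = 3.5648
Terminal payoffs V(N, i) = max(K - S_T, 0):
  V(2,0) = 0.000000; V(2,1) = 0.100000; V(2,2) = 6.225248
Backward induction: V(k, i) = exp(-r*dt) * [p * V(k+1, i) + (1-p) * V(k+1, i+1)].
  V(1,0) = exp(-r*dt) * [p*0.000000 + (1-p)*0.100000] = 0.062088
  V(1,1) = exp(-r*dt) * [p*0.100000 + (1-p)*6.225248] = 3.902933
  V(0,0) = exp(-r*dt) * [p*0.062088 + (1-p)*3.902933] = 2.446722

Answer: Price = V(0,0) = 2.4467


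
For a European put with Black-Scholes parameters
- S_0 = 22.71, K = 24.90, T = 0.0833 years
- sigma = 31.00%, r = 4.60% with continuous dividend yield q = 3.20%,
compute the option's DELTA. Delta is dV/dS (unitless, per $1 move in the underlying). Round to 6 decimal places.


d1 = -0.9711895650; d2 = -1.0606609571
phi(d1) = 0.2489400639; exp(-qT) = 0.9973379496; exp(-rT) = 0.9961755320
N(-d1) = 0.8342730554
Delta = -exp(-qT) * N(-d1) = -0.9973379496 * 0.8342730554 = -0.832052

Answer: Delta = -0.832052


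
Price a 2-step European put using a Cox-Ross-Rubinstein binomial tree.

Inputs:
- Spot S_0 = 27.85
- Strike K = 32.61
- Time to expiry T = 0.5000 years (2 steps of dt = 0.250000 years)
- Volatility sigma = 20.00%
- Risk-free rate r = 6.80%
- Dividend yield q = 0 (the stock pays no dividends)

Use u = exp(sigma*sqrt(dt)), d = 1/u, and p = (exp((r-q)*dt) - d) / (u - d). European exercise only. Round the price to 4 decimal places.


Answer: Price = V(0,0) = 4.0970

Derivation:
dt = T/N = 0.250000
u = exp(sigma*sqrt(dt)) = 1.105171; d = 1/u = 0.904837
p = (exp((r-q)*dt) - d) / (u - d) = 0.560605
Discount per step: exp(-r*dt) = 0.983144
Stock lattice S(k, i) with i counting down-moves:
  k=0: S(0,0) = 27.8500
  k=1: S(1,0) = 30.7790; S(1,1) = 25.1997
  k=2: S(2,0) = 34.0161; S(2,1) = 27.8500; S(2,2) = 22.8017
Terminal payoffs V(N, i) = max(K - S_T, 0):
  V(2,0) = 0.000000; V(2,1) = 4.760000; V(2,2) = 9.808349
Backward induction: V(k, i) = exp(-r*dt) * [p * V(k+1, i) + (1-p) * V(k+1, i+1)].
  V(1,0) = exp(-r*dt) * [p*0.000000 + (1-p)*4.760000] = 2.056266
  V(1,1) = exp(-r*dt) * [p*4.760000 + (1-p)*9.808349] = 6.860593
  V(0,0) = exp(-r*dt) * [p*2.056266 + (1-p)*6.860593] = 4.097020


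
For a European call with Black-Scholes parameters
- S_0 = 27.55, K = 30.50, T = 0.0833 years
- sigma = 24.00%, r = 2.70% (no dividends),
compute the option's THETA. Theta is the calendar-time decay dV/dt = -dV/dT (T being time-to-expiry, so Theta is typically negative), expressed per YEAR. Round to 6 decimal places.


Answer: Theta = -1.769663

Derivation:
d1 = -1.4014518024; d2 = -1.4707199769
phi(d1) = 0.1494232927; exp(-qT) = 1.0000000000; exp(-rT) = 0.9977534273
Theta = -S*exp(-qT)*phi(d1)*sigma/(2*sqrt(T)) - r*K*exp(-rT)*N(d2) + q*S*exp(-qT)*N(d1)
N(d1) = 0.0805395054; N(d2) = 0.0706834307; sqrt(T) = 0.2886173938
Term 1 = -27.5500 * 1.0000000000 * 0.1494232927 * 0.2400 / (2 * 0.2886173938) = -1.7115857058
Term 2 = -0.0270 * 30.5000 * 0.9977534273 * 0.0706834307 = -0.0580770371
Term 3 = 0 (no dividend yield, q = 0)
Theta = -1.7115857058 + (-0.0580770371) + (0.0000000000) = -1.769663


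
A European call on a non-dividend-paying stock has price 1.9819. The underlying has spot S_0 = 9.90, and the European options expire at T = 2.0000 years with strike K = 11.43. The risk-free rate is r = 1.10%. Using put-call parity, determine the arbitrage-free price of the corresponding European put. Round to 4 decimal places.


Put-call parity: C - P = S_0 * exp(-qT) - K * exp(-rT).
S_0 * exp(-qT) = 9.9000 * 1.00000000 = 9.90000000
K * exp(-rT) = 11.4300 * 0.97824024 = 11.18128589
P = C - S*exp(-qT) + K*exp(-rT)
P = 1.9819 - 9.90000000 + 11.18128589 = 3.2632

Answer: Put price = 3.2632


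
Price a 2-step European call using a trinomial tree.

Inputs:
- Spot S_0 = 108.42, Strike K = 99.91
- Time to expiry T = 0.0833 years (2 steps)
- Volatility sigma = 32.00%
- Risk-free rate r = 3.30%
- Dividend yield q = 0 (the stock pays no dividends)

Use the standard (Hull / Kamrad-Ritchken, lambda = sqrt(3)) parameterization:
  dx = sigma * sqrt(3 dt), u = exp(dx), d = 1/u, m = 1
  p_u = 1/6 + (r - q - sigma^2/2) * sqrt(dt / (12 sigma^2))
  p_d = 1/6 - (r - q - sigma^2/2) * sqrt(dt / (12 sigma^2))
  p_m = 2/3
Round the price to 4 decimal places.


Answer: Price = V(0,0) = 9.8692

Derivation:
dt = T/N = 0.041650; dx = sigma*sqrt(3*dt) = 0.113114
u = exp(dx) = 1.119760; d = 1/u = 0.893048
p_u = 0.163316, p_m = 0.666667, p_d = 0.170017
Discount per step: exp(-r*dt) = 0.998626
Stock lattice S(k, j) with j the centered position index:
  k=0: S(0,+0) = 108.4200
  k=1: S(1,-1) = 96.8243; S(1,+0) = 108.4200; S(1,+1) = 121.4044
  k=2: S(2,-2) = 86.4688; S(2,-1) = 96.8243; S(2,+0) = 108.4200; S(2,+1) = 121.4044; S(2,+2) = 135.9438
Terminal payoffs V(N, j) = max(S_T - K, 0):
  V(2,-2) = 0.000000; V(2,-1) = 0.000000; V(2,+0) = 8.510000; V(2,+1) = 21.494389; V(2,+2) = 36.033789
Backward induction: V(k, j) = exp(-r*dt) * [p_u * V(k+1, j+1) + p_m * V(k+1, j) + p_d * V(k+1, j-1)]
  V(1,-1) = exp(-r*dt) * [p_u*8.510000 + p_m*0.000000 + p_d*0.000000] = 1.387910
  V(1,+0) = exp(-r*dt) * [p_u*21.494389 + p_m*8.510000 + p_d*0.000000] = 9.171096
  V(1,+1) = exp(-r*dt) * [p_u*36.033789 + p_m*21.494389 + p_d*8.510000] = 21.631581
  V(0,+0) = exp(-r*dt) * [p_u*21.631581 + p_m*9.171096 + p_d*1.387910] = 9.869241


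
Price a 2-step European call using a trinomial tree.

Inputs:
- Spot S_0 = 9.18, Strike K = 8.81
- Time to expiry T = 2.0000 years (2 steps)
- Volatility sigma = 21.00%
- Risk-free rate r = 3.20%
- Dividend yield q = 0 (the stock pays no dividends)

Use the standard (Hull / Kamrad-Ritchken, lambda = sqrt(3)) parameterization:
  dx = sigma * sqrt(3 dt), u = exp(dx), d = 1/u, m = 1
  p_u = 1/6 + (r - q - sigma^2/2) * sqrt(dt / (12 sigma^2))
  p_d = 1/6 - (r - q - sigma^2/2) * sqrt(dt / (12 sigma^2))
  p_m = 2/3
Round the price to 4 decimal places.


dt = T/N = 1.000000; dx = sigma*sqrt(3*dt) = 0.363731
u = exp(dx) = 1.438687; d = 1/u = 0.695078
p_u = 0.180344, p_m = 0.666667, p_d = 0.152989
Discount per step: exp(-r*dt) = 0.968507
Stock lattice S(k, j) with j the centered position index:
  k=0: S(0,+0) = 9.1800
  k=1: S(1,-1) = 6.3808; S(1,+0) = 9.1800; S(1,+1) = 13.2071
  k=2: S(2,-2) = 4.4352; S(2,-1) = 6.3808; S(2,+0) = 9.1800; S(2,+1) = 13.2071; S(2,+2) = 19.0009
Terminal payoffs V(N, j) = max(S_T - K, 0):
  V(2,-2) = 0.000000; V(2,-1) = 0.000000; V(2,+0) = 0.370000; V(2,+1) = 4.397144; V(2,+2) = 10.190942
Backward induction: V(k, j) = exp(-r*dt) * [p_u * V(k+1, j+1) + p_m * V(k+1, j) + p_d * V(k+1, j-1)]
  V(1,-1) = exp(-r*dt) * [p_u*0.370000 + p_m*0.000000 + p_d*0.000000] = 0.064626
  V(1,+0) = exp(-r*dt) * [p_u*4.397144 + p_m*0.370000 + p_d*0.000000] = 1.006924
  V(1,+1) = exp(-r*dt) * [p_u*10.190942 + p_m*4.397144 + p_d*0.370000] = 4.673930
  V(0,+0) = exp(-r*dt) * [p_u*4.673930 + p_m*1.006924 + p_d*0.064626] = 1.476088

Answer: Price = V(0,0) = 1.4761


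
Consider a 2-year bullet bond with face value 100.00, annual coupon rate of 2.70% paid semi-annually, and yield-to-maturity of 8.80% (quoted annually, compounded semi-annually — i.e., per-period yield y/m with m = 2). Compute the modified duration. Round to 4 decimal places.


Answer: Modified duration = 1.8751

Derivation:
Coupon per period c = face * coupon_rate / m = 1.350000
Periods per year m = 2; per-period yield y/m = 0.044000
Number of cashflows N = 4
Cashflows (t years, CF_t, discount factor 1/(1+y/m)^(m*t), PV):
  t = 0.5000: CF_t = 1.350000, DF = 0.957854, PV = 1.293103
  t = 1.0000: CF_t = 1.350000, DF = 0.917485, PV = 1.238605
  t = 1.5000: CF_t = 1.350000, DF = 0.878817, PV = 1.186403
  t = 2.0000: CF_t = 101.350000, DF = 0.841779, PV = 85.314286
Price P = sum_t PV_t = 89.032397
First compute Macaulay numerator sum_t t * PV_t:
  t * PV_t at t = 0.5000: 0.646552
  t * PV_t at t = 1.0000: 1.238605
  t * PV_t at t = 1.5000: 1.779605
  t * PV_t at t = 2.0000: 170.628571
Macaulay duration D = 174.293332 / 89.032397 = 1.957639
Modified duration = D / (1 + y/m) = 1.957639 / (1 + 0.044000) = 1.875134


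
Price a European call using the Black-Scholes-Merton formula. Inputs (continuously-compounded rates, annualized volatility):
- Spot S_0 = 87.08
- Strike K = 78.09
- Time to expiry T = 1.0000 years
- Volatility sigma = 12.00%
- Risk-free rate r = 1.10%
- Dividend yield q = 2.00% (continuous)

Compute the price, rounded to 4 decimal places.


d1 = (ln(S/K) + (r - q + 0.5*sigma^2) * T) / (sigma * sqrt(T)) = 0.89304357
d2 = d1 - sigma * sqrt(T) = 0.77304357
exp(-rT) = 0.98906028; exp(-qT) = 0.98019867
C = S_0 * exp(-qT) * N(d1) - K * exp(-rT) * N(d2)
N(d1) = 0.81408308; N(d2) = 0.78025170
C = 87.0800 * 0.98019867 * 0.81408308 - 78.0900 * 0.98906028 * 0.78025170 = 9.2233

Answer: Price = 9.2233


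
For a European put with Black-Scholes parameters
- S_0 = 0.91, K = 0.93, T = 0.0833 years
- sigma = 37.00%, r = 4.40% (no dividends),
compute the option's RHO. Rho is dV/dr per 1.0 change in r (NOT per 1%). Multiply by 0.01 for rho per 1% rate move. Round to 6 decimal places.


Answer: Rho = -0.045393

Derivation:
d1 = -0.1158636846; d2 = -0.2226521203
phi(d1) = 0.3962734682; exp(-qT) = 1.0000000000; exp(-rT) = 0.9963415086
N(-d2) = 0.5880968658
Rho = -K*T*exp(-rT)*N(-d2) = -0.9300 * 0.0833 * 0.9963415086 * 0.5880968658 = -0.045393


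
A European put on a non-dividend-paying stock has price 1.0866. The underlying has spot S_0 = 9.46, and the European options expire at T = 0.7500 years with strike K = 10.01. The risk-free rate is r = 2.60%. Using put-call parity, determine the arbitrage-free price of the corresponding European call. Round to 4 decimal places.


Put-call parity: C - P = S_0 * exp(-qT) - K * exp(-rT).
S_0 * exp(-qT) = 9.4600 * 1.00000000 = 9.46000000
K * exp(-rT) = 10.0100 * 0.98068890 = 9.81669584
C = P + S*exp(-qT) - K*exp(-rT)
C = 1.0866 + 9.46000000 - 9.81669584 = 0.7299

Answer: Call price = 0.7299


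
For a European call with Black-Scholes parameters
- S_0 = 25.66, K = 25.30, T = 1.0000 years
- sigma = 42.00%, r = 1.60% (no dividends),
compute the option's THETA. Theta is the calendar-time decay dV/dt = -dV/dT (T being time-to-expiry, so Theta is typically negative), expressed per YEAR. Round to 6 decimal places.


d1 = 0.2817356273; d2 = -0.1382643727
phi(d1) = 0.3834193366; exp(-qT) = 1.0000000000; exp(-rT) = 0.9841273201
Theta = -S*exp(-qT)*phi(d1)*sigma/(2*sqrt(T)) - r*K*exp(-rT)*N(d2) + q*S*exp(-qT)*N(d1)
N(d1) = 0.6109268830; N(d2) = 0.4450157407; sqrt(T) = 1.0000000000
Term 1 = -25.6600 * 1.0000000000 * 0.3834193366 * 0.4200 / (2 * 1.0000000000) = -2.0660934372
Term 2 = -0.0160 * 25.3000 * 0.9841273201 * 0.4450157407 = -0.1772830296
Term 3 = 0 (no dividend yield, q = 0)
Theta = -2.0660934372 + (-0.1772830296) + (0.0000000000) = -2.243376

Answer: Theta = -2.243376


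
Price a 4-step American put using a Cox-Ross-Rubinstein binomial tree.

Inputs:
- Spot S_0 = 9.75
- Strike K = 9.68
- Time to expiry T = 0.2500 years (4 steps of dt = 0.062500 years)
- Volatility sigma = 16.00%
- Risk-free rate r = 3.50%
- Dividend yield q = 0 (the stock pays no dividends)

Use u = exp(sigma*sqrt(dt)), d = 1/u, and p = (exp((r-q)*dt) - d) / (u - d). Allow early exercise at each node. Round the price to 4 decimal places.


dt = T/N = 0.062500
u = exp(sigma*sqrt(dt)) = 1.040811; d = 1/u = 0.960789
p = (exp((r-q)*dt) - d) / (u - d) = 0.517368
Discount per step: exp(-r*dt) = 0.997815
Stock lattice S(k, i) with i counting down-moves:
  k=0: S(0,0) = 9.7500
  k=1: S(1,0) = 10.1479; S(1,1) = 9.3677
  k=2: S(2,0) = 10.5620; S(2,1) = 9.7500; S(2,2) = 9.0004
  k=3: S(3,0) = 10.9931; S(3,1) = 10.1479; S(3,2) = 9.3677; S(3,3) = 8.6475
  k=4: S(4,0) = 11.4417; S(4,1) = 10.5620; S(4,2) = 9.7500; S(4,3) = 9.0004; S(4,4) = 8.3084
Terminal payoffs V(N, i) = max(K - S_T, 0):
  V(4,0) = 0.000000; V(4,1) = 0.000000; V(4,2) = 0.000000; V(4,3) = 0.679616; V(4,4) = 1.371598
Backward induction: V(k, i) = exp(-r*dt) * [p * V(k+1, i) + (1-p) * V(k+1, i+1)]; then take max(V_cont, immediate exercise) for American.
  V(3,0) = exp(-r*dt) * [p*0.000000 + (1-p)*0.000000] = 0.000000; exercise = 0.000000; V(3,0) = max -> 0.000000
  V(3,1) = exp(-r*dt) * [p*0.000000 + (1-p)*0.000000] = 0.000000; exercise = 0.000000; V(3,1) = max -> 0.000000
  V(3,2) = exp(-r*dt) * [p*0.000000 + (1-p)*0.679616] = 0.327288; exercise = 0.312303; V(3,2) = max -> 0.327288
  V(3,3) = exp(-r*dt) * [p*0.679616 + (1-p)*1.371598] = 1.011374; exercise = 1.032526; V(3,3) = max -> 1.032526
  V(2,0) = exp(-r*dt) * [p*0.000000 + (1-p)*0.000000] = 0.000000; exercise = 0.000000; V(2,0) = max -> 0.000000
  V(2,1) = exp(-r*dt) * [p*0.000000 + (1-p)*0.327288] = 0.157614; exercise = 0.000000; V(2,1) = max -> 0.157614
  V(2,2) = exp(-r*dt) * [p*0.327288 + (1-p)*1.032526] = 0.666199; exercise = 0.679616; V(2,2) = max -> 0.679616
  V(1,0) = exp(-r*dt) * [p*0.000000 + (1-p)*0.157614] = 0.075904; exercise = 0.000000; V(1,0) = max -> 0.075904
  V(1,1) = exp(-r*dt) * [p*0.157614 + (1-p)*0.679616] = 0.408654; exercise = 0.312303; V(1,1) = max -> 0.408654
  V(0,0) = exp(-r*dt) * [p*0.075904 + (1-p)*0.408654] = 0.235983; exercise = 0.000000; V(0,0) = max -> 0.235983

Answer: Price = V(0,0) = 0.2360


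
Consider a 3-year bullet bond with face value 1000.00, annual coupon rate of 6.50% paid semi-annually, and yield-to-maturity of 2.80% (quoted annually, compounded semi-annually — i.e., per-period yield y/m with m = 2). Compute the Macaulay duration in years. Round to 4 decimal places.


Coupon per period c = face * coupon_rate / m = 32.500000
Periods per year m = 2; per-period yield y/m = 0.014000
Number of cashflows N = 6
Cashflows (t years, CF_t, discount factor 1/(1+y/m)^(m*t), PV):
  t = 0.5000: CF_t = 32.500000, DF = 0.986193, PV = 32.051282
  t = 1.0000: CF_t = 32.500000, DF = 0.972577, PV = 31.608759
  t = 1.5000: CF_t = 32.500000, DF = 0.959149, PV = 31.172347
  t = 2.0000: CF_t = 32.500000, DF = 0.945906, PV = 30.741959
  t = 2.5000: CF_t = 32.500000, DF = 0.932847, PV = 30.317514
  t = 3.0000: CF_t = 1032.500000, DF = 0.919967, PV = 949.865973
Price P = sum_t PV_t = 1105.757834
Macaulay numerator sum_t t * PV_t:
  t * PV_t at t = 0.5000: 16.025641
  t * PV_t at t = 1.0000: 31.608759
  t * PV_t at t = 1.5000: 46.758520
  t * PV_t at t = 2.0000: 61.483918
  t * PV_t at t = 2.5000: 75.793785
  t * PV_t at t = 3.0000: 2849.597920
Macaulay duration D = (sum_t t * PV_t) / P = 3081.268543 / 1105.757834 = 2.786567

Answer: Macaulay duration = 2.7866 years


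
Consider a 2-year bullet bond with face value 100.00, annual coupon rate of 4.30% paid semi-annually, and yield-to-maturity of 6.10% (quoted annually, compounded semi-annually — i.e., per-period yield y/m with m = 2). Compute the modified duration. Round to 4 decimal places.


Answer: Modified duration = 1.8792

Derivation:
Coupon per period c = face * coupon_rate / m = 2.150000
Periods per year m = 2; per-period yield y/m = 0.030500
Number of cashflows N = 4
Cashflows (t years, CF_t, discount factor 1/(1+y/m)^(m*t), PV):
  t = 0.5000: CF_t = 2.150000, DF = 0.970403, PV = 2.086366
  t = 1.0000: CF_t = 2.150000, DF = 0.941681, PV = 2.024615
  t = 1.5000: CF_t = 2.150000, DF = 0.913810, PV = 1.964692
  t = 2.0000: CF_t = 102.150000, DF = 0.886764, PV = 90.582935
Price P = sum_t PV_t = 96.658608
First compute Macaulay numerator sum_t t * PV_t:
  t * PV_t at t = 0.5000: 1.043183
  t * PV_t at t = 1.0000: 2.024615
  t * PV_t at t = 1.5000: 2.947038
  t * PV_t at t = 2.0000: 181.165869
Macaulay duration D = 187.180705 / 96.658608 = 1.936514
Modified duration = D / (1 + y/m) = 1.936514 / (1 + 0.030500) = 1.879198


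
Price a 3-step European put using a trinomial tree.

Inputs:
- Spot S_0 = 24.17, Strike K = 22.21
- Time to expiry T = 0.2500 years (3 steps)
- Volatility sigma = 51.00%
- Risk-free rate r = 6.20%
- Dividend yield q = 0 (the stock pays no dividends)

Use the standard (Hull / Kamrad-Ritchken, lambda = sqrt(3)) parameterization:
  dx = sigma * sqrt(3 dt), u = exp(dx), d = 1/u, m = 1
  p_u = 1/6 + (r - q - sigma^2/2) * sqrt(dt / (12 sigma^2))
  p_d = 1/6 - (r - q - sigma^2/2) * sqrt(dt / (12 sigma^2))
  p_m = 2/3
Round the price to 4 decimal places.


Answer: Price = V(0,0) = 1.4025

Derivation:
dt = T/N = 0.083333; dx = sigma*sqrt(3*dt) = 0.255000
u = exp(dx) = 1.290462; d = 1/u = 0.774916
p_u = 0.155547, p_m = 0.666667, p_d = 0.177786
Discount per step: exp(-r*dt) = 0.994847
Stock lattice S(k, j) with j the centered position index:
  k=0: S(0,+0) = 24.1700
  k=1: S(1,-1) = 18.7297; S(1,+0) = 24.1700; S(1,+1) = 31.1905
  k=2: S(2,-2) = 14.5140; S(2,-1) = 18.7297; S(2,+0) = 24.1700; S(2,+1) = 31.1905; S(2,+2) = 40.2501
  k=3: S(3,-3) = 11.2471; S(3,-2) = 14.5140; S(3,-1) = 18.7297; S(3,+0) = 24.1700; S(3,+1) = 31.1905; S(3,+2) = 40.2501; S(3,+3) = 51.9412
Terminal payoffs V(N, j) = max(K - S_T, 0):
  V(3,-3) = 10.962879; V(3,-2) = 7.696022; V(3,-1) = 3.480268; V(3,+0) = 0.000000; V(3,+1) = 0.000000; V(3,+2) = 0.000000; V(3,+3) = 0.000000
Backward induction: V(k, j) = exp(-r*dt) * [p_u * V(k+1, j+1) + p_m * V(k+1, j) + p_d * V(k+1, j-1)]
  V(2,-2) = exp(-r*dt) * [p_u*3.480268 + p_m*7.696022 + p_d*10.962879] = 7.581800
  V(2,-1) = exp(-r*dt) * [p_u*0.000000 + p_m*3.480268 + p_d*7.696022] = 3.669416
  V(2,+0) = exp(-r*dt) * [p_u*0.000000 + p_m*0.000000 + p_d*3.480268] = 0.615554
  V(2,+1) = exp(-r*dt) * [p_u*0.000000 + p_m*0.000000 + p_d*0.000000] = 0.000000
  V(2,+2) = exp(-r*dt) * [p_u*0.000000 + p_m*0.000000 + p_d*0.000000] = 0.000000
  V(1,-1) = exp(-r*dt) * [p_u*0.615554 + p_m*3.669416 + p_d*7.581800] = 3.869916
  V(1,+0) = exp(-r*dt) * [p_u*0.000000 + p_m*0.615554 + p_d*3.669416] = 1.057263
  V(1,+1) = exp(-r*dt) * [p_u*0.000000 + p_m*0.000000 + p_d*0.615554] = 0.108873
  V(0,+0) = exp(-r*dt) * [p_u*0.108873 + p_m*1.057263 + p_d*3.869916] = 1.402529


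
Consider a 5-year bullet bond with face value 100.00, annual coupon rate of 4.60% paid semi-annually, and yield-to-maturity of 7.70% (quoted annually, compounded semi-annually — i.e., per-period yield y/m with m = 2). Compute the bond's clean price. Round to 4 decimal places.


Coupon per period c = face * coupon_rate / m = 2.300000
Periods per year m = 2; per-period yield y/m = 0.038500
Number of cashflows N = 10
Cashflows (t years, CF_t, discount factor 1/(1+y/m)^(m*t), PV):
  t = 0.5000: CF_t = 2.300000, DF = 0.962927, PV = 2.214733
  t = 1.0000: CF_t = 2.300000, DF = 0.927229, PV = 2.132627
  t = 1.5000: CF_t = 2.300000, DF = 0.892854, PV = 2.053564
  t = 2.0000: CF_t = 2.300000, DF = 0.859754, PV = 1.977433
  t = 2.5000: CF_t = 2.300000, DF = 0.827880, PV = 1.904124
  t = 3.0000: CF_t = 2.300000, DF = 0.797188, PV = 1.833533
  t = 3.5000: CF_t = 2.300000, DF = 0.767635, PV = 1.765559
  t = 4.0000: CF_t = 2.300000, DF = 0.739176, PV = 1.700105
  t = 4.5000: CF_t = 2.300000, DF = 0.711773, PV = 1.637078
  t = 5.0000: CF_t = 102.300000, DF = 0.685386, PV = 70.114949
Price P = sum_t PV_t = 87.333707

Answer: Price = 87.3337
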